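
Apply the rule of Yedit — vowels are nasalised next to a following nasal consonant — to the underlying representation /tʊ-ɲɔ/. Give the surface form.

The vowel /ʊ/ is adjacent to the following nasal /ɲ/, so it acquires [+nasal] and surfaces as [ʊ̃].

[tʊ̃ɲɔ]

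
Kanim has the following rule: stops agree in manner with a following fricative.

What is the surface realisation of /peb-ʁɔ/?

[peβʁɔ]

/b/ is a voiced bilabial stop. The following trigger /ʁ/ is a fricative, so /b/ must become a fricative as well.
Changing only its manner to fricative gives [β] — the voiced bilabial fricative.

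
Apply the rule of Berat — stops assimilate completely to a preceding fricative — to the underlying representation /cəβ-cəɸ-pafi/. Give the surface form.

/c/ is the segment targeted by the rule; it sits immediately after /β/, so it assimilates completely and surfaces as [β].
At the second juncture, /p/ likewise becomes [ɸ] adjacent to /ɸ/.

[cəββəɸɸafi]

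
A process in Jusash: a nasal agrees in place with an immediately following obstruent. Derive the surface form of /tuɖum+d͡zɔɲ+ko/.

[tuɖund͡zɔŋko]

/m/ is a voiced bilabial nasal. The following trigger /d͡z/ is alveolar, so /m/ must become alveolar as well.
Changing only its place to alveolar gives [n] — the voiced alveolar nasal.
The same rule applies at the second boundary: /ɲ/ → [ŋ] next to /k/.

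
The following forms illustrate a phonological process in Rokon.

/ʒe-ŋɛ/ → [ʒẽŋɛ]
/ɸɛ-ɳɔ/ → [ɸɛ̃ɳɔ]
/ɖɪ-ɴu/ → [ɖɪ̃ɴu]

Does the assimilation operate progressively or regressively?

regressive

The vowel /e/ surfaces as nasalised [ẽ] next to the following nasal /ŋ/ — it has acquired the [+nasal] feature of its neighbour.
Likewise in the remaining data: /ɛ/ → [ɛ̃] before /ɳ/; /ɪ/ → [ɪ̃] before /ɴ/ — each time a vowel is nasalised next to a following nasal.
Because the conditioning nasal is to the right of the vowel that changes, the process is regressive (anticipatory).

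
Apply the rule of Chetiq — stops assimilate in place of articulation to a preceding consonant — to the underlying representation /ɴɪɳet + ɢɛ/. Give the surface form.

/ɢ/ is a voiced uvular stop. The preceding trigger /t/ is alveolar, so /ɢ/ must become alveolar as well.
A voiced alveolar stop is [d], so the surface segment is [d].

[ɴɪɳetdɛ]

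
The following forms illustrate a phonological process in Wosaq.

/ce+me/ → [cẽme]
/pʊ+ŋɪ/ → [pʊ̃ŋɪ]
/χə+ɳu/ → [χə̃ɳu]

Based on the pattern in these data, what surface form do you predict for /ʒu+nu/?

The data show regressive nasality assimilation (vowel nasalisation): /e/ → [ẽ] before /m/; /ʊ/ → [ʊ̃] before /ŋ/; /ə/ → [ə̃] before /ɳ/ — a vowel is nasalised by an immediately following nasal consonant.
The vowel /u/ is adjacent to the following nasal /n/, so it acquires [+nasal] and surfaces as [ũ].

[ʒũnu]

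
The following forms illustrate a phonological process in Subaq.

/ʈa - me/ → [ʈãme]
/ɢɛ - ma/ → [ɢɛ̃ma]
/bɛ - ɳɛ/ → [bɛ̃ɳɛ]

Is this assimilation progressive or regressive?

regressive

The vowel /a/ surfaces as nasalised [ã] next to the following nasal /m/ — it has acquired the [+nasal] feature of its neighbour.
Likewise in the remaining data: /ɛ/ → [ɛ̃] before /m/; /ɛ/ → [ɛ̃] before /ɳ/ — each time a vowel is nasalised next to a following nasal.
Because the conditioning nasal is to the right of the vowel that changes, the process is regressive (anticipatory).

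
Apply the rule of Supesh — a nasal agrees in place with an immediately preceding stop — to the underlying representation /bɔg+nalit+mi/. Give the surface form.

/n/ is a voiced alveolar nasal. The preceding trigger /g/ is velar, so /n/ must become velar as well.
A voiced velar nasal is [ŋ], so the surface segment is [ŋ].
At the second juncture, /m/ likewise becomes [n] adjacent to /t/.

[bɔgŋalitni]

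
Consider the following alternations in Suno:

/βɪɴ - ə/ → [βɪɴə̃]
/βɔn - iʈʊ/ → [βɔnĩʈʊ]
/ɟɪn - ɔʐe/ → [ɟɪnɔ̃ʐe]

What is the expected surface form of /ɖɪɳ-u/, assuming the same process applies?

[ɖɪɳũ]

The data show progressive nasality assimilation (vowel nasalisation): /ə/ → [ə̃] after /ɴ/; /i/ → [ĩ] after /n/; /ɔ/ → [ɔ̃] after /n/ — a vowel is nasalised by an immediately preceding nasal consonant.
/u/ sits next to the nasal /ɳ/ and is therefore nasalised to [ũ].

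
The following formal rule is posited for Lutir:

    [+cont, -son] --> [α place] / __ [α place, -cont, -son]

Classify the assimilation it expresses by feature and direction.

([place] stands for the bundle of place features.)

The shared variable α links the value of the place features (abbreviated [place]) on the target to the same value on the neighbouring segment, so place is the feature that assimilates.
The conditioning segment sits to the right of the focus bar, meaning the trigger follows the segment that changes — regressive assimilation.

regressive place assimilation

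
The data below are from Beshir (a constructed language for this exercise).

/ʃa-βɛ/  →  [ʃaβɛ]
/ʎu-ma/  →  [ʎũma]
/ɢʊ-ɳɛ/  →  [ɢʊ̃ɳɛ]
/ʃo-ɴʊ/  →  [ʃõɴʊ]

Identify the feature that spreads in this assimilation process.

nasality

The vowel /u/ surfaces as nasalised [ũ] next to the following nasal /m/ — it has acquired the [+nasal] feature of its neighbour.
The other forms show the same pattern: /ʊ/ → [ʊ̃] before /ɳ/; /o/ → [õ] before /ɴ/ — each time a vowel is nasalised next to a following nasal.
No change occurs in [ʃaβɛ] because the vowel at the boundary is adjacent to an oral consonant, not a nasal (/a/ next to /β/).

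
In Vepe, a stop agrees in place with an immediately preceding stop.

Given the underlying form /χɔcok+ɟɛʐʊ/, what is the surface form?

/ɟ/ is a voiced palatal stop. The preceding trigger /k/ is velar, so /ɟ/ must become velar as well.
The voiced velar stop is [g], so /ɟ/ → [g].

[χɔcokgɛʐʊ]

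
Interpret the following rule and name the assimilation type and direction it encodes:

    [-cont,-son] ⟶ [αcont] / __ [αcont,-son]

regressive manner assimilation

The rule copies [cont] (continuancy) from the environment onto the target stops; since [±cont] encodes the stop/fricative manner contrast, the assimilating dimension is manner.
The conditioning segment sits to the right of the focus bar, meaning the trigger follows the segment that changes — regressive assimilation.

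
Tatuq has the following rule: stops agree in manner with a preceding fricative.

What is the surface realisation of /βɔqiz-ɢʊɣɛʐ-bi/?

/ɢ/ is a voiced uvular stop. The preceding trigger /z/ is a fricative, so /ɢ/ must become a fricative as well.
A voiced uvular fricative is [ʁ], so the surface segment is [ʁ].
At the second juncture, /b/ likewise becomes [β] adjacent to /ʐ/.

[βɔqizʁʊɣɛʐβi]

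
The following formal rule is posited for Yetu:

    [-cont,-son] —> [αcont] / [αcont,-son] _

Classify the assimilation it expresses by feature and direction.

The shared variable α links the value of [cont] on the target to that of the neighbouring obstruent. [cont] distinguishes stops from fricatives — a manner-of-articulation feature — so this is manner assimilation.
Since the environment is written before the underscore, the trigger precedes the target; the direction is progressive.

progressive manner assimilation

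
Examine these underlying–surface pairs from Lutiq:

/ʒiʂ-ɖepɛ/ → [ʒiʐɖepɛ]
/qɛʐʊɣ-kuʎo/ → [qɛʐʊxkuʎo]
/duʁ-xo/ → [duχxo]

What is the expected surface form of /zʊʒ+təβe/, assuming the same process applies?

[zʊʃtəβe]

The data show regressive voicing assimilation: /ʂ/ → [ʐ] before /ɖ/; /ɣ/ → [x] before /k/; /ʁ/ → [χ] before /x/. In each pair only voicing changes, matching the following consonant, while place and manner stay constant.
/ʒ/ is a voiced postalveolar fricative. The following trigger /t/ is voiceless, so /ʒ/ must become voiceless as well.
A voiceless postalveolar fricative is [ʃ], so the surface segment is [ʃ].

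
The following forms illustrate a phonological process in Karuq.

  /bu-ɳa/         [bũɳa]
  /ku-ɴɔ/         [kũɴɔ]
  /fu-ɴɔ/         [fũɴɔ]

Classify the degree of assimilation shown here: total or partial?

The vowel /u/ surfaces as nasalised [ũ] next to the following nasal /ɳ/ — it has acquired the [+nasal] feature of its neighbour.
Likewise in the remaining data: /u/ → [ũ] before /ɴ/ — each time a vowel is nasalised next to a following nasal.

partial assimilation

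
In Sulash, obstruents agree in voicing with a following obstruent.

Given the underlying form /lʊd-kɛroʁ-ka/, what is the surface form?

The rule targets /d/ (voiced alveolar stop), which sits before the trigger /k/ (voiceless).
A voiceless alveolar stop is [t], so the surface segment is [t].
At the second juncture, /ʁ/ likewise becomes [χ] adjacent to /k/.

[lʊtkɛroχka]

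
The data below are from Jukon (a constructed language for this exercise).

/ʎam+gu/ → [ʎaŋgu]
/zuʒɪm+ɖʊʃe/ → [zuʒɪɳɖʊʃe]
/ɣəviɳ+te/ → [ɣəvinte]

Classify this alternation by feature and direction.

regressive place assimilation

Underlying /m/ is realised as [ŋ] next to /g/; /g/ itself does not change.
/m/ is bilabial while /g/ is velar; the output [ŋ] is velar, matching the trigger — so the feature that spreads is place.
Manner and voice are unchanged, so the assimilation is partial, not total.
Checking the remaining alternations: /m/ → [ɳ] before /ɖ/ (bilabial → retroflex, matching retroflex); /ɳ/ → [n] before /t/ (retroflex → alveolar, matching alveolar) — only place changes, and always toward the following segment.
Since the segment that changes precedes the conditioning segment, the assimilation is regressive.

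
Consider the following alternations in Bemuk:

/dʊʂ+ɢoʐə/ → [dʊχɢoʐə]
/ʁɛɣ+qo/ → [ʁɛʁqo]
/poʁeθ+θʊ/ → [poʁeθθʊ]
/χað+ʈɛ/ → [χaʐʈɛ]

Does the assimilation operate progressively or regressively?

Underlying /ʂ/ is realised as [χ] next to /ɢ/; /ɢ/ itself does not change.
The change retroflex → uvular matches the place of the following /ɢ/, identifying this as place assimilation.
Checking the remaining alternations: /ɣ/ → [ʁ] before /q/ (velar → uvular, matching uvular); /ð/ → [ʐ] before /ʈ/ (dental → retroflex, matching retroflex) — only place changes, and always toward the following segment.
Nothing changes in [poʁeθθʊ]: there the adjacent consonants already agree in place (/θ/ and /θ/ are both dental), so this form is consistent with the same rule.
Since the segment that changes precedes the conditioning segment, the assimilation is regressive.

regressive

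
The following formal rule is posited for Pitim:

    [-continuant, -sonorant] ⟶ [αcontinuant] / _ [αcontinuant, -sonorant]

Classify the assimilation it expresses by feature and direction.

regressive manner assimilation

The rule copies [continuant] (continuancy) from the environment onto the target stops; since [±continuant] encodes the stop/fricative manner contrast, the assimilating dimension is manner.
The conditioning segment sits to the right of the focus bar, meaning the trigger follows the segment that changes — regressive assimilation.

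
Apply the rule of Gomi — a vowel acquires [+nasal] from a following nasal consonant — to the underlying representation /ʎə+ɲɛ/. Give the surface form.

[ʎə̃ɲɛ]

The vowel /ə/ is adjacent to the following nasal /ɲ/, so it acquires [+nasal] and surfaces as [ə̃].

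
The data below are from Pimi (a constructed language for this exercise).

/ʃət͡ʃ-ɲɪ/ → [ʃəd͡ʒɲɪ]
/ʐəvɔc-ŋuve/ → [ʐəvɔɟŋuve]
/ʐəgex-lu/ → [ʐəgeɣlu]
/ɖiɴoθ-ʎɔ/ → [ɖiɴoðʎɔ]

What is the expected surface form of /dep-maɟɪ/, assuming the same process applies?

The data show regressive voicing assimilation: /t͡ʃ/ → [d͡ʒ] before /ɲ/; /c/ → [ɟ] before /ŋ/; /x/ → [ɣ] before /l/; /θ/ → [ð] before /ʎ/. In each pair only voicing changes, matching the following consonant, while place and manner stay constant.
/p/ is a voiceless bilabial stop. The following trigger /m/ is voiced, so /p/ must become voiced as well.
The voiced bilabial stop is [b], so /p/ → [b].

[debmaɟɪ]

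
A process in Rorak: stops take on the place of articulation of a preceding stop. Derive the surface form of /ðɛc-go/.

[ðɛcɟo]

The rule targets /g/ (voiced velar stop), which sits after the trigger /c/ (palatal).
Changing only its place to palatal gives [ɟ] — the voiced palatal stop.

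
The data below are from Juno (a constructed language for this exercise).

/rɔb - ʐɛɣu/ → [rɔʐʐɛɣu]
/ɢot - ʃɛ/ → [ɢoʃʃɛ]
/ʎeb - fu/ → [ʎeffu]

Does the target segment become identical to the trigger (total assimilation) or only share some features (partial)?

total assimilation

The segment that alternates is /b/, which surfaces as [ʐ] when adjacent to /ʐ/.
The output [ʐ] is identical to the trigger /ʐ/ — every feature (place, manner, voicing) has been copied — so this is total assimilation.
The remaining alternations confirm this: /t/ → [ʃ] before /ʃ/; /b/ → [f] before /f/ — in each case the output is a copy of the following consonant.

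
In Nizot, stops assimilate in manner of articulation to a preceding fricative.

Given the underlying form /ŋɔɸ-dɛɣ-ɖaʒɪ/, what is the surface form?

/d/ is a voiced alveolar stop. The preceding trigger /ɸ/ is a fricative, so /d/ must become a fricative as well.
A voiced alveolar fricative is [z], so the surface segment is [z].
The same rule applies at the second boundary: /ɖ/ → [ʐ] next to /ɣ/.

[ŋɔɸzɛɣʐaʒɪ]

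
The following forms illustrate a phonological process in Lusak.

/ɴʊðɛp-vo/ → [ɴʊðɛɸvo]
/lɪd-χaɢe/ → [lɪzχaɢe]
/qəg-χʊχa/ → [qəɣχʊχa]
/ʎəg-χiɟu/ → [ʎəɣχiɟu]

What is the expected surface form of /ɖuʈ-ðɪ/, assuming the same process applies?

[ɖuʂðɪ]

The data show regressive manner assimilation: /p/ → [ɸ] before /v/; /d/ → [z] before /χ/; /g/ → [ɣ] before /χ/. In each pair only manner changes, matching the following consonant, while place and voice stay constant.
The rule targets /ʈ/ (voiceless retroflex stop), which sits before the trigger /ð/ (fricative).
A voiceless retroflex fricative is [ʂ], so the surface segment is [ʂ].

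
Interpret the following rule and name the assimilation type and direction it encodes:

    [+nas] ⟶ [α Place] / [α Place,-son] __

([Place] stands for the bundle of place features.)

progressive place assimilation

The rule copies the place features (abbreviated [Place]) from the environment onto the target, so the assimilating feature is place.
Since the environment is written before the underscore, the trigger precedes the target; the direction is progressive.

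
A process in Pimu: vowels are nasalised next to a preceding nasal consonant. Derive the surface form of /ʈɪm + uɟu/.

/u/ sits next to the nasal /m/ and is therefore nasalised to [ũ].

[ʈɪmũɟu]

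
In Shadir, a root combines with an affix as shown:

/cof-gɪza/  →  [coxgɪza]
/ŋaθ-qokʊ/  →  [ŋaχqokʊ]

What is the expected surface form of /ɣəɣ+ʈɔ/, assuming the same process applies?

The data show regressive place assimilation: /f/ → [x] before /g/; /θ/ → [χ] before /q/. In each pair only place changes, matching the following consonant, while manner and voice stay constant.
/ɣ/ is a voiced velar fricative. The following trigger /ʈ/ is retroflex, so /ɣ/ must become retroflex as well.
The voiced retroflex fricative is [ʐ], so /ɣ/ → [ʐ].

[ɣəʐʈɔ]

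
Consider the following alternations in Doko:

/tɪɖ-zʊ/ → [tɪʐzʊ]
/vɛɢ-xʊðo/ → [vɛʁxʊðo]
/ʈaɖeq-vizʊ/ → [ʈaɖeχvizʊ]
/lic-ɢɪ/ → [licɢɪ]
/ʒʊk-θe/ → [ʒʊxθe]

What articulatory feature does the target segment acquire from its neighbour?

Comparing underlying and surface forms, /ɖ/ → [ʐ] is the alternation; the neighbouring /z/ is constant.
/ɖ/ is a stop while /z/ is a fricative; the output [ʐ] is a fricative, matching the trigger — so the feature that spreads is manner.
The same holds elsewhere in the data: /ɢ/ → [ʁ] before /x/ (stop → fricative, matching a fricative); /q/ → [χ] before /v/ (stop → fricative, matching a fricative); /k/ → [x] before /θ/ (stop → fricative, matching a fricative) — only manner changes, and always toward the following segment.
No alternation appears in [licɢɪ]: there the adjacent consonants already agree in manner (/c/ and /ɢ/ are both stops), so this form is consistent with the same rule.

manner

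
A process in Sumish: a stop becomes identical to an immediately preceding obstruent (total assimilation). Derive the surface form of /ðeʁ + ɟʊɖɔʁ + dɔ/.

[ðeʁʁʊɖɔʁʁɔ]

/ɟ/ is the segment targeted by the rule; it sits immediately after /ʁ/, so it assimilates completely and surfaces as [ʁ].
At the second juncture, /d/ likewise becomes [ʁ] adjacent to /ʁ/.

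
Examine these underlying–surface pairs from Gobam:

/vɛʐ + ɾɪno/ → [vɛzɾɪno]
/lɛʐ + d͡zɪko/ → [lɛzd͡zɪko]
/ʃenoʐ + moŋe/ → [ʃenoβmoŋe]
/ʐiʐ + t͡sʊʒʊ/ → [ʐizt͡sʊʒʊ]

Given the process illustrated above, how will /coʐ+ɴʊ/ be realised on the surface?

The data show regressive place assimilation: /ʐ/ → [z] before /ɾ/; /ʐ/ → [z] before /d͡z/; /ʐ/ → [β] before /m/; /ʐ/ → [z] before /t͡s/. In each pair only place changes, matching the following consonant, while manner and voice stay constant.
/ʐ/ is a voiced retroflex fricative. The following trigger /ɴ/ is uvular, so /ʐ/ must become uvular as well.
A voiced uvular fricative is [ʁ], so the surface segment is [ʁ].

[coʁɴʊ]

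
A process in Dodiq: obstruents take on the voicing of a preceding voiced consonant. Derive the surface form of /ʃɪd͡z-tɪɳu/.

[ʃɪd͡zdɪɳu]

The rule targets /t/ (voiceless alveolar stop), which sits after the trigger /d͡z/ (voiced).
The voiced alveolar stop is [d], so /t/ → [d].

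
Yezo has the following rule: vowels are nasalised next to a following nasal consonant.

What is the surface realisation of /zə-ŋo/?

[zə̃ŋo]

/ə/ sits next to the nasal /ŋ/ and is therefore nasalised to [ə̃].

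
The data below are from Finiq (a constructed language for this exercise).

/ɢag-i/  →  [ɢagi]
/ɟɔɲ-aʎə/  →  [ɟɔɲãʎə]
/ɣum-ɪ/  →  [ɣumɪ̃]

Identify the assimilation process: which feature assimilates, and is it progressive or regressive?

progressive nasality assimilation (vowel nasalisation)

The vowel /a/ surfaces as nasalised [ã] next to the preceding nasal /ɲ/ — it has acquired the [+nasal] feature of its neighbour.
The other form shows the same pattern: /ɪ/ → [ɪ̃] after /m/ — each time a vowel is nasalised next to a preceding nasal.
No change occurs in [ɢagi] because the vowel at the boundary is adjacent to an oral consonant, not a nasal (/i/ next to /g/).
Because the conditioning nasal is to the left of the vowel that changes, the process is progressive (perseverative).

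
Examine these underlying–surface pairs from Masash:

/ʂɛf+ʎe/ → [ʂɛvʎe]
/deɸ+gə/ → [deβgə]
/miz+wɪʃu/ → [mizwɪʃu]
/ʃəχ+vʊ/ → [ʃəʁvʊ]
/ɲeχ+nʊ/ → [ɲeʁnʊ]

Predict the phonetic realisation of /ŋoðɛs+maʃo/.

The data show regressive voicing assimilation: /f/ → [v] before /ʎ/; /ɸ/ → [β] before /g/; /χ/ → [ʁ] before /v/; /χ/ → [ʁ] before /n/. In each pair only voicing changes, matching the following consonant, while place and manner stay constant.
Nothing changes in [mizwɪʃu]: there the adjacent consonants already agree in voicing (/z/ and /w/ are both voiced), so this form is consistent with the same rule.
The rule targets /s/ (voiceless alveolar fricative), which sits before the trigger /m/ (voiced).
The voiced alveolar fricative is [z], so /s/ → [z].

[ŋoðɛzmaʃo]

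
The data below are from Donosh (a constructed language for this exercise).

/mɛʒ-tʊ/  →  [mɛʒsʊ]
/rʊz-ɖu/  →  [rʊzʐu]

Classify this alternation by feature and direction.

progressive manner assimilation

Underlying /t/ is realised as [s] next to /ʒ/; /ʒ/ itself does not change.
The change stop → fricative matches the manner of the preceding /ʒ/, identifying this as manner assimilation.
Place and voice are unchanged, so the assimilation is partial, not total.
The same holds elsewhere in the data: /ɖ/ → [ʐ] after /z/ (stop → fricative, matching a fricative) — only manner changes, and always toward the preceding segment.
Since the segment that changes follows the conditioning segment, the assimilation is progressive.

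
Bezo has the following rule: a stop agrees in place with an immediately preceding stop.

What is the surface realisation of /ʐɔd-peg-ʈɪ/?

[ʐɔdtegkɪ]

The rule targets /p/ (voiceless bilabial stop), which sits after the trigger /d/ (alveolar).
The voiceless alveolar stop is [t], so /p/ → [t].
At the second juncture, /ʈ/ likewise becomes [k] adjacent to /g/.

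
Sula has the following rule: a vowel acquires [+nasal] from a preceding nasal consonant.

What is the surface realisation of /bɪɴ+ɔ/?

[bɪɴɔ̃]

The vowel /ɔ/ is adjacent to the preceding nasal /ɴ/, so it acquires [+nasal] and surfaces as [ɔ̃].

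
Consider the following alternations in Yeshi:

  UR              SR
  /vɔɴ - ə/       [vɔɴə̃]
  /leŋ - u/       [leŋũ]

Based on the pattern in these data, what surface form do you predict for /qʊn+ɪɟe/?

The data show progressive nasality assimilation (vowel nasalisation): /ə/ → [ə̃] after /ɴ/; /u/ → [ũ] after /ŋ/ — a vowel is nasalised by an immediately preceding nasal consonant.
/ɪ/ sits next to the nasal /n/ and is therefore nasalised to [ɪ̃].

[qʊnɪ̃ɟe]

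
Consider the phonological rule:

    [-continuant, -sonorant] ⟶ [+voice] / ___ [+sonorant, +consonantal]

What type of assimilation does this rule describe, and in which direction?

The structural change is [+voice], and the conditioning segment [+sonorant, +consonantal] (a sonorant consonant) is itself voiced, so the target comes to share the voicing of its neighbour — voicing assimilation.
Since the environment is written after the underscore, the trigger follows the target; the direction is regressive.

regressive voicing assimilation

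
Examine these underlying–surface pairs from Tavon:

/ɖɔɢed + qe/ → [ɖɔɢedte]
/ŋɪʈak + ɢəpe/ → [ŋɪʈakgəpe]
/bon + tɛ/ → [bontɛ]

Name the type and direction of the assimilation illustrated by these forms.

progressive place assimilation

Comparing underlying and surface forms, /q/ → [t] is the alternation; the neighbouring /d/ is constant.
/q/ is uvular while /d/ is alveolar; the output [t] is alveolar, matching the trigger — so the feature that spreads is place.
Manner and voice are unchanged, so the assimilation is partial, not total.
Checking the remaining alternation: /ɢ/ → [g] after /k/ (uvular → velar, matching velar) — only place changes, and always toward the preceding segment.
Nothing changes in [bontɛ]: there the adjacent consonants already agree in place (/t/ and /n/ are both alveolar), so this form is consistent with the same rule.
Since the segment that changes follows the conditioning segment, the assimilation is progressive.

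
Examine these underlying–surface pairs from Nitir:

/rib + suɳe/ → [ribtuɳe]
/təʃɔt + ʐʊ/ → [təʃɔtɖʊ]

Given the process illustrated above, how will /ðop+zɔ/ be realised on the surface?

[ðopdɔ]

The data show progressive manner assimilation: /s/ → [t] after /b/; /ʐ/ → [ɖ] after /t/. In each pair only manner changes, matching the preceding consonant, while place and voice stay constant.
The rule targets /z/ (voiced alveolar fricative), which sits after the trigger /p/ (stop).
Changing only its manner to stop gives [d] — the voiced alveolar stop.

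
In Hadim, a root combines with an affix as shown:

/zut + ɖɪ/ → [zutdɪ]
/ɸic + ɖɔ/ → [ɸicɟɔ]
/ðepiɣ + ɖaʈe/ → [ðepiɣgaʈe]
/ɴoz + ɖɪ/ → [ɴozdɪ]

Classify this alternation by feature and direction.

Comparing underlying and surface forms, /ɖ/ → [d] is the alternation; the neighbouring /t/ is constant.
The change retroflex → alveolar matches the place of the preceding /t/, identifying this as place assimilation.
Manner and voice are unchanged, so the assimilation is partial, not total.
The same holds elsewhere in the data: /ɖ/ → [ɟ] after /c/ (retroflex → palatal, matching palatal); /ɖ/ → [g] after /ɣ/ (retroflex → velar, matching velar); /ɖ/ → [d] after /z/ (retroflex → alveolar, matching alveolar) — only place changes, and always toward the preceding segment.
The trigger is the preceding segment, so the direction is progressive (perseverative).

progressive place assimilation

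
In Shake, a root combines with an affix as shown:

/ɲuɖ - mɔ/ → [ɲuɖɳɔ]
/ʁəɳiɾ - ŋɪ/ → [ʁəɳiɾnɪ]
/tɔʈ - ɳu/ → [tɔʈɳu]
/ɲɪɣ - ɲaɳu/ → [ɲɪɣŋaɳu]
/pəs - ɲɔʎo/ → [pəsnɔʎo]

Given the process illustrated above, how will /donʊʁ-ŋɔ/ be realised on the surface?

[donʊʁɴɔ]

The data show progressive place assimilation: /m/ → [ɳ] after /ɖ/; /ŋ/ → [n] after /ɾ/; /ɲ/ → [ŋ] after /ɣ/; /ɲ/ → [n] after /s/. In each pair only place changes, matching the preceding consonant, while manner and voice stay constant.
No alternation appears in [tɔʈɳu]: there the adjacent consonants already agree in place (/ɳ/ and /ʈ/ are both retroflex), so this form is consistent with the same rule.
The rule targets /ŋ/ (voiced velar nasal), which sits after the trigger /ʁ/ (uvular).
A voiced uvular nasal is [ɴ], so the surface segment is [ɴ].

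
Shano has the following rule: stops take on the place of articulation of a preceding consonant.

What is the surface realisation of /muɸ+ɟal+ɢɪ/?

The rule targets /ɟ/ (voiced palatal stop), which sits after the trigger /ɸ/ (bilabial).
A voiced bilabial stop is [b], so the surface segment is [b].
At the second juncture, /ɢ/ likewise becomes [d] adjacent to /l/.

[muɸbaldɪ]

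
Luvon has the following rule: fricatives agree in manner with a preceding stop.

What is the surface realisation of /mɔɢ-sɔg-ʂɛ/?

[mɔɢtɔgʈɛ]

The rule targets /s/ (voiceless alveolar fricative), which sits after the trigger /ɢ/ (stop).
Changing only its manner to stop gives [t] — the voiceless alveolar stop.
At the second juncture, /ʂ/ likewise becomes [ʈ] adjacent to /g/.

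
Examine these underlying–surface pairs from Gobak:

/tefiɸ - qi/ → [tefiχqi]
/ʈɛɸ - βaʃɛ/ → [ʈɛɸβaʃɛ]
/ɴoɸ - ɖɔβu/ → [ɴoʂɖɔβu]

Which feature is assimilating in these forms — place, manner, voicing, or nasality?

place

Comparing underlying and surface forms, /ɸ/ → [χ] is the alternation; the neighbouring /q/ is constant.
/ɸ/ is bilabial while /q/ is uvular; the output [χ] is uvular, matching the trigger — so the feature that spreads is place.
Checking the remaining alternation: /ɸ/ → [ʂ] before /ɖ/ (bilabial → retroflex, matching retroflex) — only place changes, and always toward the following segment.
Nothing changes in [ʈɛɸβaʃɛ]: there the adjacent consonants already agree in place (/ɸ/ and /β/ are both bilabial), so this form is consistent with the same rule.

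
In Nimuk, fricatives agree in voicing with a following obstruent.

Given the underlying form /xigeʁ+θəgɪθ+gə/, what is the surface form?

/ʁ/ is a voiced uvular fricative. The following trigger /θ/ is voiceless, so /ʁ/ must become voiceless as well.
Changing only its voicing to voiceless gives [χ] — the voiceless uvular fricative.
The same rule applies at the second boundary: /θ/ → [ð] next to /g/.

[xigeχθəgɪðgə]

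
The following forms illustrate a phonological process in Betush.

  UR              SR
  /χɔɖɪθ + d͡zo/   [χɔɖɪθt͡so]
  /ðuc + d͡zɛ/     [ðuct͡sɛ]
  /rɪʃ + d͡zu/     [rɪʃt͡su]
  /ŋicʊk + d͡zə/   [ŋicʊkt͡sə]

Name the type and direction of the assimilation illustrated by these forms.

The segment that alternates is /d͡z/, which surfaces as [t͡s] when adjacent to /θ/.
/d͡z/ is voiced while /θ/ is voiceless; the output [t͡s] is voiceless, matching the trigger — so the feature that spreads is voicing.
Place and manner are unchanged, so the assimilation is partial, not total.
The same holds elsewhere in the data: /d͡z/ → [t͡s] after /c/ (voiced → voiceless, matching voiceless); /d͡z/ → [t͡s] after /ʃ/ (voiced → voiceless, matching voiceless); /d͡z/ → [t͡s] after /k/ (voiced → voiceless, matching voiceless) — only voicing changes, and always toward the preceding segment.
The trigger is the preceding segment, so the direction is progressive (perseverative).

progressive voicing assimilation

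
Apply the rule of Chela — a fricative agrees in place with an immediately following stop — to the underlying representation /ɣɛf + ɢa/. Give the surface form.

/f/ is a voiceless labiodental fricative. The following trigger /ɢ/ is uvular, so /f/ must become uvular as well.
Changing only its place to uvular gives [χ] — the voiceless uvular fricative.

[ɣɛχɢa]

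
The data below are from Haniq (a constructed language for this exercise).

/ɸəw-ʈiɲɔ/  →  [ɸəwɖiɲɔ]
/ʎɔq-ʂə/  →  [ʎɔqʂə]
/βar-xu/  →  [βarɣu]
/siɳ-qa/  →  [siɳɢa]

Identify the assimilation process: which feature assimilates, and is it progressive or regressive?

The segment that alternates is /ʈ/, which surfaces as [ɖ] when adjacent to /w/.
The change voiceless → voiced matches the voicing of the preceding /w/, identifying this as voicing assimilation.
Place and manner are unchanged, so the assimilation is partial, not total.
The other alternating forms pattern the same way: /x/ → [ɣ] after /r/ (voiceless → voiced, matching voiced); /q/ → [ɢ] after /ɳ/ (voiceless → voiced, matching voiced) — only voicing changes, and always toward the preceding segment.
No alternation appears in [ʎɔqʂə]: there the adjacent consonants already agree in voicing (/ʂ/ and /q/ are both voiceless), so this form is consistent with the same rule.
Since the segment that changes follows the conditioning segment, the assimilation is progressive.

progressive voicing assimilation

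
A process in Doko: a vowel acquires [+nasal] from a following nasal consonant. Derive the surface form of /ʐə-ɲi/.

[ʐə̃ɲi]

/ə/ sits next to the nasal /ɲ/ and is therefore nasalised to [ə̃].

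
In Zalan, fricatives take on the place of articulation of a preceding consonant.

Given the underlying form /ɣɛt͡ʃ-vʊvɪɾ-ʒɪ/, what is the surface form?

/v/ is a voiced labiodental fricative. The preceding trigger /t͡ʃ/ is postalveolar, so /v/ must become postalveolar as well.
A voiced postalveolar fricative is [ʒ], so the surface segment is [ʒ].
The same rule applies at the second boundary: /ʒ/ → [z] next to /ɾ/.

[ɣɛt͡ʃʒʊvɪɾzɪ]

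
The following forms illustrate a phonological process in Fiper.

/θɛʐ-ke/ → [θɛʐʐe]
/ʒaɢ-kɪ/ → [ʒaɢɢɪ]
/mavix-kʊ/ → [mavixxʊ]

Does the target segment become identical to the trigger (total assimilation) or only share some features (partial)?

total assimilation

Comparing underlying and surface forms, /k/ → [ʐ] is the alternation; the neighbouring /ʐ/ is constant.
The output [ʐ] is identical to the trigger /ʐ/ — every feature (place, manner, voicing) has been copied — so this is total assimilation.
The other forms behave the same way: /k/ → [ɢ] after /ɢ/; /k/ → [x] after /x/ — in each case the output is a copy of the preceding consonant.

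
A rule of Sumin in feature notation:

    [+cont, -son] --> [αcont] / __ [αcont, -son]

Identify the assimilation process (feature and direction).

regressive manner assimilation

The rule copies [cont] (continuancy) from the environment onto the target fricatives; since [±cont] encodes the stop/fricative manner contrast, the assimilating dimension is manner.
Since the environment is written after the underscore, the trigger follows the target; the direction is regressive.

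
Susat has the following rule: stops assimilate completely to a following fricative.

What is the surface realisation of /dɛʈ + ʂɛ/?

/ʈ/ is the segment targeted by the rule; it sits immediately before /ʂ/, so it assimilates completely and surfaces as [ʂ].

[dɛʂʂɛ]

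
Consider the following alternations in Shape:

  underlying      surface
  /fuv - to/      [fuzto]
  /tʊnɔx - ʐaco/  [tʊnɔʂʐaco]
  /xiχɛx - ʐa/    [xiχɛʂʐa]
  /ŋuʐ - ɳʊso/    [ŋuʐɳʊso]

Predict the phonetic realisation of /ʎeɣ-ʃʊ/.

The data show regressive place assimilation: /v/ → [z] before /t/; /x/ → [ʂ] before /ʐ/. In each pair only place changes, matching the following consonant, while manner and voice stay constant.
Nothing changes in [ŋuʐɳʊso]: there the adjacent consonants already agree in place (/ʐ/ and /ɳ/ are both retroflex), so this form is consistent with the same rule.
/ɣ/ is a voiced velar fricative. The following trigger /ʃ/ is postalveolar, so /ɣ/ must become postalveolar as well.
A voiced postalveolar fricative is [ʒ], so the surface segment is [ʒ].

[ʎeʒʃʊ]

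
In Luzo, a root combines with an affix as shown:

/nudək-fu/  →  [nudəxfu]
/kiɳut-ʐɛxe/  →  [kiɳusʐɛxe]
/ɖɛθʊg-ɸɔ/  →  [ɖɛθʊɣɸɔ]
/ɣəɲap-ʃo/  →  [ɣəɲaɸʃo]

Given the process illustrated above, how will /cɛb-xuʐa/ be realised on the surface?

The data show regressive manner assimilation: /k/ → [x] before /f/; /t/ → [s] before /ʐ/; /g/ → [ɣ] before /ɸ/; /p/ → [ɸ] before /ʃ/. In each pair only manner changes, matching the following consonant, while place and voice stay constant.
The rule targets /b/ (voiced bilabial stop), which sits before the trigger /x/ (fricative).
A voiced bilabial fricative is [β], so the surface segment is [β].

[cɛβxuʐa]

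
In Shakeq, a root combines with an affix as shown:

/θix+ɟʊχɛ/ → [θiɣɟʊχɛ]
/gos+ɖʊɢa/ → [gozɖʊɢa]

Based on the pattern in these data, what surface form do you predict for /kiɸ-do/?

The data show regressive voicing assimilation: /x/ → [ɣ] before /ɟ/; /s/ → [z] before /ɖ/. In each pair only voicing changes, matching the following consonant, while place and manner stay constant.
The rule targets /ɸ/ (voiceless bilabial fricative), which sits before the trigger /d/ (voiced).
Changing only its voicing to voiced gives [β] — the voiced bilabial fricative.

[kiβdo]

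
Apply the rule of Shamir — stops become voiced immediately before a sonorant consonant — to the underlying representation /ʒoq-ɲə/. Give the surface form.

[ʒoɢɲə]

/q/ is a voiceless uvular stop. The following trigger /ɲ/ is voiced, so /q/ must become voiced as well.
The voiced uvular stop is [ɢ], so /q/ → [ɢ].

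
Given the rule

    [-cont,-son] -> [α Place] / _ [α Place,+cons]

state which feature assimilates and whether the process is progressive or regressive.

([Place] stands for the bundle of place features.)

The rule copies the place features (abbreviated [Place]) from the environment onto the target, so the assimilating feature is place.
Since the environment is written after the underscore, the trigger follows the target; the direction is regressive.

regressive place assimilation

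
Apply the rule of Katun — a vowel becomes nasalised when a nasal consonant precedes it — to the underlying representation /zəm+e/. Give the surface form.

The vowel /e/ is adjacent to the preceding nasal /m/, so it acquires [+nasal] and surfaces as [ẽ].

[zəmẽ]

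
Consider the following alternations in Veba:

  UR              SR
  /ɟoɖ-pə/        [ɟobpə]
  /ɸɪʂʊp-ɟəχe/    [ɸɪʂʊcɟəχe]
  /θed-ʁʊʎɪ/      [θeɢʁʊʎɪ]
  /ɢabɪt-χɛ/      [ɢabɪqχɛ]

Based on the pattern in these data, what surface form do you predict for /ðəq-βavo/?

[ðəpβavo]

The data show regressive place assimilation: /ɖ/ → [b] before /p/; /p/ → [c] before /ɟ/; /d/ → [ɢ] before /ʁ/; /t/ → [q] before /χ/. In each pair only place changes, matching the following consonant, while manner and voice stay constant.
The rule targets /q/ (voiceless uvular stop), which sits before the trigger /β/ (bilabial).
Changing only its place to bilabial gives [p] — the voiceless bilabial stop.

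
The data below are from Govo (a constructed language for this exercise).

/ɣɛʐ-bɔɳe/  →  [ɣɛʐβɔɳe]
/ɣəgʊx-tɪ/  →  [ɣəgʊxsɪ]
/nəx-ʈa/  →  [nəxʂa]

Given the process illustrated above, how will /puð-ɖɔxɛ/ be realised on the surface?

[puðʐɔxɛ]

The data show progressive manner assimilation: /b/ → [β] after /ʐ/; /t/ → [s] after /x/; /ʈ/ → [ʂ] after /x/. In each pair only manner changes, matching the preceding consonant, while place and voice stay constant.
The rule targets /ɖ/ (voiced retroflex stop), which sits after the trigger /ð/ (fricative).
The voiced retroflex fricative is [ʐ], so /ɖ/ → [ʐ].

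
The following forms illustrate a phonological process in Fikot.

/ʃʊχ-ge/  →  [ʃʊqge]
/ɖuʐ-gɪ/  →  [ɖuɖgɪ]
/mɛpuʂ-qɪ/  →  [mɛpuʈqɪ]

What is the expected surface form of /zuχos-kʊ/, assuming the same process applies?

The data show regressive manner assimilation: /χ/ → [q] before /g/; /ʐ/ → [ɖ] before /g/; /ʂ/ → [ʈ] before /q/. In each pair only manner changes, matching the following consonant, while place and voice stay constant.
/s/ is a voiceless alveolar fricative. The following trigger /k/ is a stop, so /s/ must become a stop as well.
A voiceless alveolar stop is [t], so the surface segment is [t].

[zuχotkʊ]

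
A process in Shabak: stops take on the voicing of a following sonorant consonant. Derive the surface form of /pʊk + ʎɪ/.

The rule targets /k/ (voiceless velar stop), which sits before the trigger /ʎ/ (voiced).
The voiced velar stop is [g], so /k/ → [g].

[pʊgʎɪ]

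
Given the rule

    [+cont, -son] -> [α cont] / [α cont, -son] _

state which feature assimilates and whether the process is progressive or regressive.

progressive manner assimilation

The rule copies [cont] (continuancy) from the environment onto the target fricatives; since [±cont] encodes the stop/fricative manner contrast, the assimilating dimension is manner.
Since the environment is written before the underscore, the trigger precedes the target; the direction is progressive.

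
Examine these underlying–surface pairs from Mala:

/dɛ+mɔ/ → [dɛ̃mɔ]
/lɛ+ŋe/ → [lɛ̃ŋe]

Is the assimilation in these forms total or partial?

The vowel /ɛ/ surfaces as nasalised [ɛ̃] next to the following nasal /m/ — it has acquired the [+nasal] feature of its neighbour.
Likewise in the remaining data: /ɛ/ → [ɛ̃] before /ŋ/ — each time a vowel is nasalised next to a following nasal.

partial assimilation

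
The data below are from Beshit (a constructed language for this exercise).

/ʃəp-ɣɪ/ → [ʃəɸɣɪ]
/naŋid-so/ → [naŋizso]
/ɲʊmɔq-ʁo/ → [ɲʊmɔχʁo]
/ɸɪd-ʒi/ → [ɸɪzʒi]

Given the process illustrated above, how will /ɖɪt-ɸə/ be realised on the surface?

[ɖɪsɸə]

The data show regressive manner assimilation: /p/ → [ɸ] before /ɣ/; /d/ → [z] before /s/; /q/ → [χ] before /ʁ/; /d/ → [z] before /ʒ/. In each pair only manner changes, matching the following consonant, while place and voice stay constant.
/t/ is a voiceless alveolar stop. The following trigger /ɸ/ is a fricative, so /t/ must become a fricative as well.
Changing only its manner to fricative gives [s] — the voiceless alveolar fricative.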